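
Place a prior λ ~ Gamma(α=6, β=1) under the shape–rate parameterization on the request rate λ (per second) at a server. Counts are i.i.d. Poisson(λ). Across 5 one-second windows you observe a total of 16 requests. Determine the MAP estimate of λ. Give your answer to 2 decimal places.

λ̂_MAP = 3.50

Σxᵢ = 16, n = 5.
Posterior ∝ λ^5e^(−1λ) · λ^16e^(−5λ) = λ^21e^(−6λ), i.e. Gamma(shape=22, rate=6).
The mode of a Gamma(a, b) with a ≥ 1 (shape–rate) is (a−1)/b = 21/6 ≈ 3.50.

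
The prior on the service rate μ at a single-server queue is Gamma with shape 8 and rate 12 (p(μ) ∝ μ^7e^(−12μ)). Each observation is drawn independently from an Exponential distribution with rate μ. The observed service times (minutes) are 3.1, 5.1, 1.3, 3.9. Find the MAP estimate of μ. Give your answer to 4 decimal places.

The Exponential(rate=μ) likelihood is ∝ μ^n e^(−μΣtᵢ). Here n = 4 and Σtᵢ = 3.1 + 5.1 + 1.3 + 3.9 = 13.4.
Posterior ∝ μ^7e^(−12μ) · μ^4e^(−13.4μ) = μ^11e^(−25.4μ), i.e. Gamma(12, 25.4).
Mode = (a−1)/b = 11/25.4 ≈ 0.4331.

μ̂_MAP = 0.4331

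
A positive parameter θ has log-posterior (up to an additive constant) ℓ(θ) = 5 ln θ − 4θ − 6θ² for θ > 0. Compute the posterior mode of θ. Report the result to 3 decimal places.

θ̂_MAP = 0.500

ℓ'(θ) = 5/θ − 4 − 12θ. Setting this to zero and multiplying by θ: 12θ² + 4θ − 5 = 0.
θ = (−4 + √(4² + 4·12·5)) / (2·12) = (−4 + √256) / 24 = (−4 + 16)/24 = 1/2.
ℓ''(θ) = −5/θ² − 12 < 0, confirming a maximum.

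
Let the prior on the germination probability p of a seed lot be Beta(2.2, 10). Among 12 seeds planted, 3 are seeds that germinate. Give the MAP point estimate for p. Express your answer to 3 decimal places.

Prior: Beta(2.2, 10).
Data: 3 successes in 12 trials. The binomial likelihood contributes p^3(1−p)^9, so the posterior is Beta(2.2+3, 10+9) = Beta(5.2, 19).
For Beta(a, b) with a, b > 1 the mode is (a−1)/(a+b−2) = 4.2/22.2 ≈ 0.189.

p̂_MAP = 0.189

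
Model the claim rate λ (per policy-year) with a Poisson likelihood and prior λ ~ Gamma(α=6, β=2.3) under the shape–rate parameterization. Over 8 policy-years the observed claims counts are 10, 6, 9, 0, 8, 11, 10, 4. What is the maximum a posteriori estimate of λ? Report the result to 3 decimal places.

λ̂_MAP = 6.117

Σxᵢ = 10+6+9+0+8+11+10+4 = 58, with n = 8.
Posterior ∝ λ^5e^(−2.3λ) · λ^58e^(−8λ) = λ^63e^(−10.3λ), i.e. Gamma(shape=64, rate=10.3).
The mode of a Gamma(a, b) with a ≥ 1 (shape–rate) is (a−1)/b = 63/10.3 ≈ 6.117.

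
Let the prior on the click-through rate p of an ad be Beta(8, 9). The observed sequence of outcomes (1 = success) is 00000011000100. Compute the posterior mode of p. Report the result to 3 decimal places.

p̂_MAP = 0.345

Prior: Beta(8, 9).
Data: 3 successes in 14 trials (from the sequence). The binomial likelihood contributes p^3(1−p)^11, so the posterior is Beta(8+3, 9+11) = Beta(11, 20).
For Beta(a, b) with a, b > 1 the mode is (a−1)/(a+b−2) = 10/29 ≈ 0.345.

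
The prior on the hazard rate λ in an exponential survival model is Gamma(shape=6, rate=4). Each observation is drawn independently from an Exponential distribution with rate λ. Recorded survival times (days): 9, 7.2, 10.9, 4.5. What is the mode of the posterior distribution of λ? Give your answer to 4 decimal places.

The Exponential(rate=λ) likelihood is ∝ λ^n e^(−λΣtᵢ). Here n = 4 and Σtᵢ = 9 + 7.2 + 10.9 + 4.5 = 31.6.
Posterior ∝ λ^5e^(−4λ) · λ^4e^(−31.6λ) = λ^9e^(−35.6λ), i.e. Gamma(10, 35.6).
Mode = (a−1)/b = 9/35.6 ≈ 0.2528.

λ̂_MAP = 0.2528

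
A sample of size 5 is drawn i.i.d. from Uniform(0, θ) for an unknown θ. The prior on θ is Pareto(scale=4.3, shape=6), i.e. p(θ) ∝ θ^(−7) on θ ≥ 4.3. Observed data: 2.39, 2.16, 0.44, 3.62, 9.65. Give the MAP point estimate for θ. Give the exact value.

The Uniform(0, θ) likelihood is θ^(−n) for θ ≥ max(xᵢ), zero otherwise. Here max(xᵢ) = 9.65.
Posterior ∝ θ^(−7) · θ^(−5) = θ^(−12) on θ ≥ max(4.3, 9.65) = 9.65.
This density is strictly decreasing in θ, so the posterior mode lies at the lower boundary of the support.

θ̂_MAP = 9.65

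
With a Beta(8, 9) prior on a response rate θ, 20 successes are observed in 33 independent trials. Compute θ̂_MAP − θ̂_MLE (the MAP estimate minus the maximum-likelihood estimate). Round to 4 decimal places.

MAP − MLE = -0.0436

Posterior is Beta(28, 22); MAP = (28−1)/(50−2) = 27/48 ≈ 0.56250.
MLE ignores the prior: θ̂_MLE = k/n = 20/33 ≈ 0.60606.
Difference = 27/48 − 20/33 = -23/528 ≈ -0.0436.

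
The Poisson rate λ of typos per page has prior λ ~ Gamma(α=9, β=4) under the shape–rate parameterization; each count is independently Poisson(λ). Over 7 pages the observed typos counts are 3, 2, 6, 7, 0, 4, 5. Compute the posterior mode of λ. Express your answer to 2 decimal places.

λ̂_MAP = 3.18

Σxᵢ = 3+2+6+7+0+4+5 = 27, with n = 7.
Posterior ∝ λ^8e^(−4λ) · λ^27e^(−7λ) = λ^35e^(−11λ), i.e. Gamma(shape=36, rate=11).
The mode of a Gamma(a, b) with a ≥ 1 (shape–rate) is (a−1)/b = 35/11 ≈ 3.18.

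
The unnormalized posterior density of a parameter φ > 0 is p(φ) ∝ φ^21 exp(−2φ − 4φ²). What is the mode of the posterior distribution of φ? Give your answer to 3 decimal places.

ℓ'(φ) = 21/φ − 2 − 8φ. Setting this to zero and multiplying by φ: 8φ² + 2φ − 21 = 0.
φ = (−2 + √(2² + 4·8·21)) / (2·8) = (−2 + √676) / 16 = (−2 + 26)/16 = 3/2.
ℓ''(φ) = −21/φ² − 8 < 0, confirming a maximum.

φ̂_MAP = 1.500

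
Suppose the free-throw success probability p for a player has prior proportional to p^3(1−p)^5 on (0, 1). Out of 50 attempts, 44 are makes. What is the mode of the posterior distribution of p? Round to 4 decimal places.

p̂_MAP = 0.8103

The prior density ∝ p^3(1−p)^5 is the kernel of Beta(4, 6).
Data: 44 successes in 50 trials. The binomial likelihood contributes p^44(1−p)^6, so the posterior is Beta(4+44, 6+6) = Beta(48, 12).
For Beta(a, b) with a, b > 1 the mode is (a−1)/(a+b−2) = 47/58 ≈ 0.8103.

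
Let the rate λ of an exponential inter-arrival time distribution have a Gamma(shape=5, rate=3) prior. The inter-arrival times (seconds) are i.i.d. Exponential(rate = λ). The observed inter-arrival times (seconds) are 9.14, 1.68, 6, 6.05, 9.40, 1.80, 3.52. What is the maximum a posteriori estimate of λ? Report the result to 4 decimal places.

λ̂_MAP = 0.2710

The Exponential(rate=λ) likelihood is ∝ λ^n e^(−λΣtᵢ). Here n = 7 and Σtᵢ = 9.14 + 1.68 + 6 + 6.05 + 9.40 + 1.80 + 3.52 = 37.59.
Posterior ∝ λ^4e^(−3λ) · λ^7e^(−37.59λ) = λ^11e^(−40.59λ), i.e. Gamma(12, 40.59).
Mode = (a−1)/b = 11/40.59 ≈ 0.2710.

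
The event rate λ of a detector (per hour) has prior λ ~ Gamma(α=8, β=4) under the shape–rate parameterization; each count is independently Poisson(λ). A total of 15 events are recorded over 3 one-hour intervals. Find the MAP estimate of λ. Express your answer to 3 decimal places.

Σxᵢ = 15, n = 3.
Posterior ∝ λ^7e^(−4λ) · λ^15e^(−3λ) = λ^22e^(−7λ), i.e. Gamma(shape=23, rate=7).
The mode of a Gamma(a, b) with a ≥ 1 (shape–rate) is (a−1)/b = 22/7 ≈ 3.143.

λ̂_MAP = 3.143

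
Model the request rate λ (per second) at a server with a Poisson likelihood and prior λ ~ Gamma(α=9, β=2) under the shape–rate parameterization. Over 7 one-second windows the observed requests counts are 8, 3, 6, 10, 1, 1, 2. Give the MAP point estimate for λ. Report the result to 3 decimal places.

Σxᵢ = 8+3+6+10+1+1+2 = 31, with n = 7.
Posterior ∝ λ^8e^(−2λ) · λ^31e^(−7λ) = λ^39e^(−9λ), i.e. Gamma(shape=40, rate=9).
The mode of a Gamma(a, b) with a ≥ 1 (shape–rate) is (a−1)/b = 39/9 ≈ 4.333.

λ̂_MAP = 4.333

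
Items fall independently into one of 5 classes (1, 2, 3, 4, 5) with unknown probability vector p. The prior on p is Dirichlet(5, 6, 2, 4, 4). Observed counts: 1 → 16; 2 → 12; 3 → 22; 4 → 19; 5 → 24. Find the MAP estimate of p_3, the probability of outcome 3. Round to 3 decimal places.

MAP estimate: 0.211

The posterior is Dirichlet(αᵢ + nᵢ) = Dirichlet(21, 18, 24, 23, 28).
For a Dirichlet(a₁,…,a_K) with all aᵢ > 1, the mode has j-th component (aⱼ − 1)/(Σaᵢ − K).
Here Σaᵢ = 114 and K = 5, so p_3 = (24 − 1)/(114 − 5) = 23/109 ≈ 0.211.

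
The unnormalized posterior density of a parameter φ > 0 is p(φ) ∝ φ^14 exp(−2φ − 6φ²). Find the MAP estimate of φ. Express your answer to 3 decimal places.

ℓ'(φ) = 14/φ − 2 − 12φ. Setting this to zero and multiplying by φ: 12φ² + 2φ − 14 = 0.
φ = (−2 + √(2² + 4·12·14)) / (2·12) = (−2 + √676) / 24 = (−2 + 26)/24 = 1.
ℓ''(φ) = −14/φ² − 12 < 0, confirming a maximum.

φ̂_MAP = 1.000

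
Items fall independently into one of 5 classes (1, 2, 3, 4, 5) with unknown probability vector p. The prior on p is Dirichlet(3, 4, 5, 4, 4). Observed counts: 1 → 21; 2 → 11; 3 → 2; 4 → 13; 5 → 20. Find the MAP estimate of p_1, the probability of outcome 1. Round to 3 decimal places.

MAP estimate: 0.280

The posterior is Dirichlet(αᵢ + nᵢ) = Dirichlet(24, 15, 7, 17, 24).
For a Dirichlet(a₁,…,a_K) with all aᵢ > 1, the mode has j-th component (aⱼ − 1)/(Σaᵢ − K).
Here Σaᵢ = 87 and K = 5, so p_1 = (24 − 1)/(87 − 5) = 23/82 ≈ 0.280.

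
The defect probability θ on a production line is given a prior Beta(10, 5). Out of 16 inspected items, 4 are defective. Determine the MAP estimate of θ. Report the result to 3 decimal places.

Prior: Beta(10, 5).
Data: 4 successes in 16 trials. The binomial likelihood contributes θ^4(1−θ)^12, so the posterior is Beta(10+4, 5+12) = Beta(14, 17).
For Beta(a, b) with a, b > 1 the mode is (a−1)/(a+b−2) = 13/29 ≈ 0.448.

θ̂_MAP = 0.448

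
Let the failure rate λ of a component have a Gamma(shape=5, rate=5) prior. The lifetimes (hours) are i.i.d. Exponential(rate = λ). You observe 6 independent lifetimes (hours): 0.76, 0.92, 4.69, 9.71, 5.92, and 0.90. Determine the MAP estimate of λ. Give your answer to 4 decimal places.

The Exponential(rate=λ) likelihood is ∝ λ^n e^(−λΣtᵢ). Here n = 6 and Σtᵢ = 0.76 + 0.92 + 4.69 + 9.71 + 5.92 + 0.90 = 22.90.
Posterior ∝ λ^4e^(−5λ) · λ^6e^(−22.90λ) = λ^10e^(−27.90λ), i.e. Gamma(11, 27.90).
Mode = (a−1)/b = 10/27.90 ≈ 0.3584.

λ̂_MAP = 0.3584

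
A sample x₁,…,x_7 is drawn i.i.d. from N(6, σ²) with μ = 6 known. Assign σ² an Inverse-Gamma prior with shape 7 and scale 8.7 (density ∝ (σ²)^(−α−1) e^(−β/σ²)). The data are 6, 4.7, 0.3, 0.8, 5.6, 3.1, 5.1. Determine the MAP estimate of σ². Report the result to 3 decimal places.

σ̂²_MAP = 3.826

Sum of squared deviations about the known mean: SS = (6−6)² + (4.7−6)² + (0.3−6)² + (0.8−6)² + (5.6−6)² + (3.1−6)² + (5.1−6)² = 70.6.
The Normal likelihood contributes (σ²)^(−n/2) exp(−SS/(2σ²)), so the posterior is Inverse-Gamma(α + n/2, β + SS/2) = Inverse-Gamma(10.5, 44).
The mode of Inverse-Gamma(a, b) is b/(a+1) = 44/11.5 ≈ 3.826.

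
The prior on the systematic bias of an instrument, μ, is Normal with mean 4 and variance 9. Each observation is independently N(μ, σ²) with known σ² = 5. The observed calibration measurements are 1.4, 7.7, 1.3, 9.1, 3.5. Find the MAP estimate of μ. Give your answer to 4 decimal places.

μ̂_MAP = 4.5400

n = 5; x̄ = (1.4 + 7.7 + 1.3 + 9.1 + 3.5)/5 = 23/5 = 4.6.
For a Normal prior and Normal likelihood with known variance, the posterior is Normal; its mode equals its mean, the precision-weighted average.
Prior precision 1/σ₀² = 1/9; data precision n/σ² = 5/5 = 1.
μ̂ = ((1/9)·4 + 1·4.6) / (1/9 + 1) = (227/45)/(10/9) = 4.5400.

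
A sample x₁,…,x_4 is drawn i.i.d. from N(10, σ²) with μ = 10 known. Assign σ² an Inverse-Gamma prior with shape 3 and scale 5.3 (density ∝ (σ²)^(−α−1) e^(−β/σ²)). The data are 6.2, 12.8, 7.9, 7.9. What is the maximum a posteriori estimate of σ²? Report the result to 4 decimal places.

Sum of squared deviations about the known mean: SS = (6.2−10)² + (12.8−10)² + (7.9−10)² + (7.9−10)² = 31.1.
The Normal likelihood contributes (σ²)^(−n/2) exp(−SS/(2σ²)), so the posterior is Inverse-Gamma(α + n/2, β + SS/2) = Inverse-Gamma(5, 20.85).
The mode of Inverse-Gamma(a, b) is b/(a+1) = 20.85/6 ≈ 3.4750.

σ̂²_MAP = 3.4750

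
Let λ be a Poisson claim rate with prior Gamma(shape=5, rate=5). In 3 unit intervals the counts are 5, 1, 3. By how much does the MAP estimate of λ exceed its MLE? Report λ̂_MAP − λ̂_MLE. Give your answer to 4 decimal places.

Σxᵢ = 9. Posterior is Gamma(14, 8); MAP = (14−1)/8 = 13/8 ≈ 1.62500.
MLE = x̄ = 9/3 ≈ 3.00000.
Difference = 13/8 − 9/3 = -11/8 ≈ -1.3750.

MAP − MLE = -1.3750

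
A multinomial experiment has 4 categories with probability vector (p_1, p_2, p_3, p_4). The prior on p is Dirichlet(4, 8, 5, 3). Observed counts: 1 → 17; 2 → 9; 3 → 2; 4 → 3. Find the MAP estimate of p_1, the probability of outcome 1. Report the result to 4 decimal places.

The posterior is Dirichlet(αᵢ + nᵢ) = Dirichlet(21, 17, 7, 6).
For a Dirichlet(a₁,…,a_K) with all aᵢ > 1, the mode has j-th component (aⱼ − 1)/(Σaᵢ − K).
Here Σaᵢ = 51 and K = 4, so p_1 = (21 − 1)/(51 − 4) = 20/47 ≈ 0.4255.

MAP estimate: 0.4255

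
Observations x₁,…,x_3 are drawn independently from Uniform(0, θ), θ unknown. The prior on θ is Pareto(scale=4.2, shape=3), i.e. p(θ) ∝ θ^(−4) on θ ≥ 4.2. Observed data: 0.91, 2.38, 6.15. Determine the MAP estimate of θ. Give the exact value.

θ̂_MAP = 6.15

The Uniform(0, θ) likelihood is θ^(−n) for θ ≥ max(xᵢ), zero otherwise. Here max(xᵢ) = 6.15.
Posterior ∝ θ^(−4) · θ^(−3) = θ^(−7) on θ ≥ max(4.2, 6.15) = 6.15.
This density is strictly decreasing in θ, so the posterior mode lies at the lower boundary of the support.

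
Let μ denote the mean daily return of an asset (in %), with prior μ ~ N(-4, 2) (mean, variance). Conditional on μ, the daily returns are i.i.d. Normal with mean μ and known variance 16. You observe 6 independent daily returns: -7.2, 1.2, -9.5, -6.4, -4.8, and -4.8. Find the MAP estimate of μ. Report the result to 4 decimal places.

n = 6; x̄ = ((-7.2) + 1.2 + (-9.5) + (-6.4) + (-4.8) + (-4.8))/6 = -31.5/6 = -5.25.
For a Normal prior and Normal likelihood with known variance, the posterior is Normal; its mode equals its mean, the precision-weighted average.
Prior precision 1/σ₀² = 1/2 = 0.5; data precision n/σ² = 6/16 = 0.375.
μ̂ = (0.5·(-4) + 0.375·(-5.25)) / (0.5 + 0.375) = (-3.96875)/0.875 = -127/28 ≈ -4.5357.

μ̂_MAP = -4.5357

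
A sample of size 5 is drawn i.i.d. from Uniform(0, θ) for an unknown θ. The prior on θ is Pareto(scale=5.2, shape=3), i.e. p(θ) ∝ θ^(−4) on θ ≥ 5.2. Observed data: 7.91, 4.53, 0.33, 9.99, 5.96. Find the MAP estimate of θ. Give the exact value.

The Uniform(0, θ) likelihood is θ^(−n) for θ ≥ max(xᵢ), zero otherwise. Here max(xᵢ) = 9.99.
Posterior ∝ θ^(−4) · θ^(−5) = θ^(−9) on θ ≥ max(5.2, 9.99) = 9.99.
This density is strictly decreasing in θ, so the posterior mode lies at the lower boundary of the support.

θ̂_MAP = 9.99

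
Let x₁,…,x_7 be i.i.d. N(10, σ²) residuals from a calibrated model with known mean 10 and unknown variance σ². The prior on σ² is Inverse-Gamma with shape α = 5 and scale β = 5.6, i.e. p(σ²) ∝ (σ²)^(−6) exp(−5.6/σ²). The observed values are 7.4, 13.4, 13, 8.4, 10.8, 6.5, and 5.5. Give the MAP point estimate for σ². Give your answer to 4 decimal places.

σ̂²_MAP = 3.9063

Sum of squared deviations about the known mean: SS = (7.4−10)² + (13.4−10)² + (13−10)² + (8.4−10)² + (10.8−10)² + (6.5−10)² + (5.5−10)² = 63.02.
The Normal likelihood contributes (σ²)^(−n/2) exp(−SS/(2σ²)), so the posterior is Inverse-Gamma(α + n/2, β + SS/2) = Inverse-Gamma(8.5, 37.11).
The mode of Inverse-Gamma(a, b) is b/(a+1) = 37.11/9.5 ≈ 3.9063.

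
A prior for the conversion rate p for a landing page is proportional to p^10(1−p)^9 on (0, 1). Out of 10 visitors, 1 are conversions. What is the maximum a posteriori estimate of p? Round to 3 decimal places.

p̂_MAP = 0.379

The prior density ∝ p^10(1−p)^9 is the kernel of Beta(11, 10).
Data: 1 success in 10 trials. The binomial likelihood contributes p(1−p)^9, so the posterior is Beta(11+1, 10+9) = Beta(12, 19).
For Beta(a, b) with a, b > 1 the mode is (a−1)/(a+b−2) = 11/29 ≈ 0.379.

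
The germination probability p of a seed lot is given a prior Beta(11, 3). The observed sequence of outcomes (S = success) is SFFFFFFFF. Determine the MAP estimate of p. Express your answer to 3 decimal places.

p̂_MAP = 0.524

Prior: Beta(11, 3).
Data: 1 success in 9 trials (from the sequence). The binomial likelihood contributes p(1−p)^8, so the posterior is Beta(11+1, 3+8) = Beta(12, 11).
For Beta(a, b) with a, b > 1 the mode is (a−1)/(a+b−2) = 11/21 ≈ 0.524.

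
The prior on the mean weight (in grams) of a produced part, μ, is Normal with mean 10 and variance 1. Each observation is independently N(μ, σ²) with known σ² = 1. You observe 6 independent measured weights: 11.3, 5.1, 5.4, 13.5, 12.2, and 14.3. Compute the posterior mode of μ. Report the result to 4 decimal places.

n = 6; x̄ = (11.3 + 5.1 + 5.4 + 13.5 + 12.2 + 14.3)/6 = 61.8/6 = 10.3.
For a Normal prior and Normal likelihood with known variance, the posterior is Normal; its mode equals its mean, the precision-weighted average.
Prior precision 1/σ₀² = 1/1 = 1; data precision n/σ² = 6/1 = 6.
μ̂ = (1·10 + 6·10.3) / (1 + 6) = 71.8/7 = 359/35 ≈ 10.2571.

μ̂_MAP = 10.2571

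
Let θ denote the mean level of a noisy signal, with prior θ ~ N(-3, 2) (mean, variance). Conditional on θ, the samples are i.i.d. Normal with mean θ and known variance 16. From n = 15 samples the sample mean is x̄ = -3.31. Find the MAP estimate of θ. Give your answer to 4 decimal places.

n = 15, x̄ = -3.31.
For a Normal prior and Normal likelihood with known variance, the posterior is Normal; its mode equals its mean, the precision-weighted average.
Prior precision 1/σ₀² = 1/2 = 0.5; data precision n/σ² = 15/16 = 0.9375.
θ̂ = (0.5·(-3) + 0.9375·(-3.31)) / (0.5 + 0.9375) = (-4.603125)/1.4375 = -1473/460 ≈ -3.2022.

θ̂_MAP = -3.2022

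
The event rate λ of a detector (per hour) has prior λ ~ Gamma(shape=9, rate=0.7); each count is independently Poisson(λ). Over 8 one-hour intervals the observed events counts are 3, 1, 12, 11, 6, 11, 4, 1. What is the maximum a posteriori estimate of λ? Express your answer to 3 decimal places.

Σxᵢ = 3+1+12+11+6+11+4+1 = 49, with n = 8.
Posterior ∝ λ^8e^(−0.7λ) · λ^49e^(−8λ) = λ^57e^(−8.7λ), i.e. Gamma(shape=58, rate=8.7).
The mode of a Gamma(a, b) with a ≥ 1 (shape–rate) is (a−1)/b = 57/8.7 ≈ 6.552.

λ̂_MAP = 6.552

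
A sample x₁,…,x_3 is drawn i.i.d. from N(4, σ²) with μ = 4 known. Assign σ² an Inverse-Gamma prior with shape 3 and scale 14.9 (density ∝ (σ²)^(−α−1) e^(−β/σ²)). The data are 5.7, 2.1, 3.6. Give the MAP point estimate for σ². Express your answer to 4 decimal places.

Sum of squared deviations about the known mean: SS = (5.7−4)² + (2.1−4)² + (3.6−4)² = 6.66.
The Normal likelihood contributes (σ²)^(−n/2) exp(−SS/(2σ²)), so the posterior is Inverse-Gamma(α + n/2, β + SS/2) = Inverse-Gamma(4.5, 18.23).
The mode of Inverse-Gamma(a, b) is b/(a+1) = 18.23/5.5 ≈ 3.3145.

σ̂²_MAP = 3.3145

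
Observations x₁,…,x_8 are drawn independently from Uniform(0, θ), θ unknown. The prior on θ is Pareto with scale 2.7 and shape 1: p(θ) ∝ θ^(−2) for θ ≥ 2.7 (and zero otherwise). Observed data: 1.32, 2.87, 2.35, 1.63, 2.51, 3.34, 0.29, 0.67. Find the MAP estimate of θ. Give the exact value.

The Uniform(0, θ) likelihood is θ^(−n) for θ ≥ max(xᵢ), zero otherwise. Here max(xᵢ) = 3.34.
Posterior ∝ θ^(−2) · θ^(−8) = θ^(−10) on θ ≥ max(2.7, 3.34) = 3.34.
This density is strictly decreasing in θ, so the posterior mode lies at the lower boundary of the support.

θ̂_MAP = 3.34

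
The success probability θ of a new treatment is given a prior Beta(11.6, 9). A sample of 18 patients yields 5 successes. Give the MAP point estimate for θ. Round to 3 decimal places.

Prior: Beta(11.6, 9).
Data: 5 successes in 18 trials. The binomial likelihood contributes θ^5(1−θ)^13, so the posterior is Beta(11.6+5, 9+13) = Beta(16.6, 22).
For Beta(a, b) with a, b > 1 the mode is (a−1)/(a+b−2) = 15.6/36.6 ≈ 0.426.

θ̂_MAP = 0.426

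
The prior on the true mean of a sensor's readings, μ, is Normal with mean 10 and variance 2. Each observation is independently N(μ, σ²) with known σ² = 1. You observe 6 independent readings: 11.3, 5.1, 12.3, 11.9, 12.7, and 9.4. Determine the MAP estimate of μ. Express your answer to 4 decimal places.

n = 6; x̄ = (11.3 + 5.1 + 12.3 + 11.9 + 12.7 + 9.4)/6 = 62.7/6 = 10.45.
For a Normal prior and Normal likelihood with known variance, the posterior is Normal; its mode equals its mean, the precision-weighted average.
Prior precision 1/σ₀² = 1/2 = 0.5; data precision n/σ² = 6/1 = 6.
μ̂ = (0.5·10 + 6·10.45) / (0.5 + 6) = 67.7/6.5 = 677/65 ≈ 10.4154.

μ̂_MAP = 10.4154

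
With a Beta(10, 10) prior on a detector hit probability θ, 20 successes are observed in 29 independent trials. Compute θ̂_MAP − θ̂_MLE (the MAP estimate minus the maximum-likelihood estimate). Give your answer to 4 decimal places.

MAP − MLE = -0.0726

Posterior is Beta(30, 19); MAP = (30−1)/(49−2) = 29/47 ≈ 0.61702.
MLE ignores the prior: θ̂_MLE = k/n = 20/29 ≈ 0.68966.
Difference = 29/47 − 20/29 = -99/1363 ≈ -0.0726.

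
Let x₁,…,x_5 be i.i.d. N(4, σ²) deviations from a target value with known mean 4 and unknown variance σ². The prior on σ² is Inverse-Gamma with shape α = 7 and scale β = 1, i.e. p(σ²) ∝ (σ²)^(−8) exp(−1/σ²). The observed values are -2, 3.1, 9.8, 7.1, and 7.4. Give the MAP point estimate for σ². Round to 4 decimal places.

Sum of squared deviations about the known mean: SS = (-2−4)² + (3.1−4)² + (9.8−4)² + (7.1−4)² + (7.4−4)² = 91.62.
The Normal likelihood contributes (σ²)^(−n/2) exp(−SS/(2σ²)), so the posterior is Inverse-Gamma(α + n/2, β + SS/2) = Inverse-Gamma(9.5, 46.81).
The mode of Inverse-Gamma(a, b) is b/(a+1) = 46.81/10.5 ≈ 4.4581.

σ̂²_MAP = 4.4581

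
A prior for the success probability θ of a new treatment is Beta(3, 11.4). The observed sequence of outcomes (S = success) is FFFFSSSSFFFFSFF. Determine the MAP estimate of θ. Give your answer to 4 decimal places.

Prior: Beta(3, 11.4).
Data: 5 successes in 15 trials (from the sequence). The binomial likelihood contributes θ^5(1−θ)^10, so the posterior is Beta(3+5, 11.4+10) = Beta(8, 21.4).
For Beta(a, b) with a, b > 1 the mode is (a−1)/(a+b−2) = 7/27.4 ≈ 0.2555.

θ̂_MAP = 0.2555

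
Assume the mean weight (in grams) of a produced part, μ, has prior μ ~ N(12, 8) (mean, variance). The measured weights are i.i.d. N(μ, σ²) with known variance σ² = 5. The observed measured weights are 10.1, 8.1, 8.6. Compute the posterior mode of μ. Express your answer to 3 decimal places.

μ̂_MAP = 9.462

n = 3; x̄ = (10.1 + 8.1 + 8.6)/3 = 26.8/3 = 134/15 ≈ 8.9333.
For a Normal prior and Normal likelihood with known variance, the posterior is Normal; its mode equals its mean, the precision-weighted average.
Prior precision 1/σ₀² = 1/8 = 0.125; data precision n/σ² = 3/5 = 0.6.
μ̂ = (0.125·12 + 0.6·(134/15)) / (0.125 + 0.6) = 6.86/0.725 = 1372/145 ≈ 9.462.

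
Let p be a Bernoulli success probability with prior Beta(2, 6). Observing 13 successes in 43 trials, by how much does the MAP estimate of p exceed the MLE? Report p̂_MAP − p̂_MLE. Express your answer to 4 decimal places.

Posterior is Beta(15, 36); MAP = (15−1)/(51−2) = 14/49 ≈ 0.28571.
MLE ignores the prior: p̂_MLE = k/n = 13/43 ≈ 0.30233.
Difference = 14/49 − 13/43 = -5/301 ≈ -0.0166.

MAP − MLE = -0.0166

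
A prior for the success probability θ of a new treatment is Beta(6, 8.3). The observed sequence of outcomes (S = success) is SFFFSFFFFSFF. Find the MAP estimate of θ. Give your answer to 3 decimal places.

θ̂_MAP = 0.329

Prior: Beta(6, 8.3).
Data: 3 successes in 12 trials (from the sequence). The binomial likelihood contributes θ^3(1−θ)^9, so the posterior is Beta(6+3, 8.3+9) = Beta(9, 17.3).
For Beta(a, b) with a, b > 1 the mode is (a−1)/(a+b−2) = 8/24.3 ≈ 0.329.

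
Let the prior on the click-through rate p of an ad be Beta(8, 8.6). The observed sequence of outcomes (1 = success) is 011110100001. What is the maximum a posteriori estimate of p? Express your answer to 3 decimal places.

p̂_MAP = 0.489

Prior: Beta(8, 8.6).
Data: 6 successes in 12 trials (from the sequence). The binomial likelihood contributes p^6(1−p)^6, so the posterior is Beta(8+6, 8.6+6) = Beta(14, 14.6).
For Beta(a, b) with a, b > 1 the mode is (a−1)/(a+b−2) = 13/26.6 ≈ 0.489.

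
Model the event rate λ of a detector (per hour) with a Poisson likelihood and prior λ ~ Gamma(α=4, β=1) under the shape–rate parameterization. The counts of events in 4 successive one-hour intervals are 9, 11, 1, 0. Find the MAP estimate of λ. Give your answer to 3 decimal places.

λ̂_MAP = 4.800

Σxᵢ = 9+11+1+0 = 21, with n = 4.
Posterior ∝ λ^3e^(−1λ) · λ^21e^(−4λ) = λ^24e^(−5λ), i.e. Gamma(shape=25, rate=5).
The mode of a Gamma(a, b) with a ≥ 1 (shape–rate) is (a−1)/b = 24/5 ≈ 4.800.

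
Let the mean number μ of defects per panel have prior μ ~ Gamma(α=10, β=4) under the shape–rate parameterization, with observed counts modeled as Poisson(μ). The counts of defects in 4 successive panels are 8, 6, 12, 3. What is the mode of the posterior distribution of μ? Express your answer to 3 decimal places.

Σxᵢ = 8+6+12+3 = 29, with n = 4.
Posterior ∝ μ^9e^(−4μ) · μ^29e^(−4μ) = μ^38e^(−8μ), i.e. Gamma(shape=39, rate=8).
The mode of a Gamma(a, b) with a ≥ 1 (shape–rate) is (a−1)/b = 38/8 ≈ 4.750.

μ̂_MAP = 4.750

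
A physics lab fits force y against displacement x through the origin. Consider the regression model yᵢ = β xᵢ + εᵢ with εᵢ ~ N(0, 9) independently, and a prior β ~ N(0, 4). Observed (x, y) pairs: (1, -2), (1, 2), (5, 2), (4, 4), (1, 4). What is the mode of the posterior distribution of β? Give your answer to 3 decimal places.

β̂_MAP = 0.649

log p(β | y) = −Σ(yᵢ − βxᵢ)²/(2·9) − β²/(2·4) + const.
Setting the derivative to zero: Σxᵢ(yᵢ − βxᵢ)/9 − β/4 = 0, so β = Σxᵢyᵢ / (Σxᵢ² + σ²/τ²).
Σxᵢyᵢ = 1·(-2) + 1·2 + 5·2 + 4·4 + 1·4 = 30; Σxᵢ² = 44; σ²/τ² = 2.25.
β̂_MAP = 30 / (44 + 2.25) = 30/46.25 ≈ 0.649.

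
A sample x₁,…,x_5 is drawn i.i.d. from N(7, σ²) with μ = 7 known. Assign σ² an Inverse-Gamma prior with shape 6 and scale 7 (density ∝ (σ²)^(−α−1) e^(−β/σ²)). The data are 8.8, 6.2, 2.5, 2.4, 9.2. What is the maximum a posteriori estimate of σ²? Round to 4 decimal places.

σ̂²_MAP = 3.3753

Sum of squared deviations about the known mean: SS = (8.8−7)² + (6.2−7)² + (2.5−7)² + (2.4−7)² + (9.2−7)² = 50.13.
The Normal likelihood contributes (σ²)^(−n/2) exp(−SS/(2σ²)), so the posterior is Inverse-Gamma(α + n/2, β + SS/2) = Inverse-Gamma(8.5, 32.065).
The mode of Inverse-Gamma(a, b) is b/(a+1) = 32.065/9.5 ≈ 3.3753.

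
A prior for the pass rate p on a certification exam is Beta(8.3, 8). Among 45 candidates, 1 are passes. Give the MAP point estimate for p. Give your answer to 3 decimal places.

Prior: Beta(8.3, 8).
Data: 1 success in 45 trials. The binomial likelihood contributes p(1−p)^44, so the posterior is Beta(8.3+1, 8+44) = Beta(9.3, 52).
For Beta(a, b) with a, b > 1 the mode is (a−1)/(a+b−2) = 8.3/59.3 ≈ 0.140.

p̂_MAP = 0.140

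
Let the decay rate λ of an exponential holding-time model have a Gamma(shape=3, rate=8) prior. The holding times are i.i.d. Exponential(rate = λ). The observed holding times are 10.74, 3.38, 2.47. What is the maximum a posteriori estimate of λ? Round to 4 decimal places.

The Exponential(rate=λ) likelihood is ∝ λ^n e^(−λΣtᵢ). Here n = 3 and Σtᵢ = 10.74 + 3.38 + 2.47 = 16.59.
Posterior ∝ λ^2e^(−8λ) · λ^3e^(−16.59λ) = λ^5e^(−24.59λ), i.e. Gamma(6, 24.59).
Mode = (a−1)/b = 5/24.59 ≈ 0.2033.

λ̂_MAP = 0.2033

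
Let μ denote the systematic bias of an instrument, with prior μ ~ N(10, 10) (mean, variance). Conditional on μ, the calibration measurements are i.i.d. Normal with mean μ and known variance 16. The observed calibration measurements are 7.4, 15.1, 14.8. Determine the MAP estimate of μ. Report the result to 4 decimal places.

μ̂_MAP = 11.5870

n = 3; x̄ = (7.4 + 15.1 + 14.8)/3 = 37.3/3 = 373/30 ≈ 12.4333.
For a Normal prior and Normal likelihood with known variance, the posterior is Normal; its mode equals its mean, the precision-weighted average.
Prior precision 1/σ₀² = 1/10 = 0.1; data precision n/σ² = 3/16 = 0.1875.
μ̂ = (0.1·10 + 0.1875·(373/30)) / (0.1 + 0.1875) = 3.33125/0.2875 = 533/46 ≈ 11.5870.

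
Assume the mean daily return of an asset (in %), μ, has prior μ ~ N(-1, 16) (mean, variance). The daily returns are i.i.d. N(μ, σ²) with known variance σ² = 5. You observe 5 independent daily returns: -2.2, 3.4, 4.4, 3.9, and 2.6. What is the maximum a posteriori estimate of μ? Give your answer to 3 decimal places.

μ̂_MAP = 2.219

n = 5; x̄ = ((-2.2) + 3.4 + 4.4 + 3.9 + 2.6)/5 = 12.1/5 = 2.42.
For a Normal prior and Normal likelihood with known variance, the posterior is Normal; its mode equals its mean, the precision-weighted average.
Prior precision 1/σ₀² = 1/16 = 0.0625; data precision n/σ² = 5/5 = 1.
μ̂ = (0.0625·(-1) + 1·2.42) / (0.0625 + 1) = 2.3575/1.0625 = 943/425 ≈ 2.219.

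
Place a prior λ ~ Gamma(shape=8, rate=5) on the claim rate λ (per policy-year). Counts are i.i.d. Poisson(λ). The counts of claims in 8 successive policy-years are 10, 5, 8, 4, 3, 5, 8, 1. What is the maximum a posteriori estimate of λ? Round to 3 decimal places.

λ̂_MAP = 3.923

Σxᵢ = 10+5+8+4+3+5+8+1 = 44, with n = 8.
Posterior ∝ λ^7e^(−5λ) · λ^44e^(−8λ) = λ^51e^(−13λ), i.e. Gamma(shape=52, rate=13).
The mode of a Gamma(a, b) with a ≥ 1 (shape–rate) is (a−1)/b = 51/13 ≈ 3.923.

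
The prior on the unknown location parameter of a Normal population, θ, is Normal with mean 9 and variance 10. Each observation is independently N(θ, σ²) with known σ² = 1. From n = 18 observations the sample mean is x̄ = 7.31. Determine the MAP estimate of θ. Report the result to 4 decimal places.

n = 18, x̄ = 7.31.
For a Normal prior and Normal likelihood with known variance, the posterior is Normal; its mode equals its mean, the precision-weighted average.
Prior precision 1/σ₀² = 1/10 = 0.1; data precision n/σ² = 18/1 = 18.
θ̂ = (0.1·9 + 18·7.31) / (0.1 + 18) = 132.48/18.1 = 6624/905 ≈ 7.3193.

θ̂_MAP = 7.3193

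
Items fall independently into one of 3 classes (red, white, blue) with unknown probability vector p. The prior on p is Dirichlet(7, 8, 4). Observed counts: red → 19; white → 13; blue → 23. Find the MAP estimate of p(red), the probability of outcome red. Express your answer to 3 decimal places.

The posterior is Dirichlet(αᵢ + nᵢ) = Dirichlet(26, 21, 27).
For a Dirichlet(a₁,…,a_K) with all aᵢ > 1, the mode has j-th component (aⱼ − 1)/(Σaᵢ − K).
Here Σaᵢ = 74 and K = 3, so p(red) = (26 − 1)/(74 − 3) = 25/71 ≈ 0.352.

MAP estimate of p(red) = 0.352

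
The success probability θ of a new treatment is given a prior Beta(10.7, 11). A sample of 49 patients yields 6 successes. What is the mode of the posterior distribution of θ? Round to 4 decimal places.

θ̂_MAP = 0.2285

Prior: Beta(10.7, 11).
Data: 6 successes in 49 trials. The binomial likelihood contributes θ^6(1−θ)^43, so the posterior is Beta(10.7+6, 11+43) = Beta(16.7, 54).
For Beta(a, b) with a, b > 1 the mode is (a−1)/(a+b−2) = 15.7/68.7 ≈ 0.2285.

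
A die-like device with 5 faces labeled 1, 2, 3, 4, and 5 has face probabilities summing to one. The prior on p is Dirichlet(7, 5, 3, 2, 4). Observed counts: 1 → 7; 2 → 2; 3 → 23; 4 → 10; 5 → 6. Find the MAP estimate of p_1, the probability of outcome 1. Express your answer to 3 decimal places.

The posterior is Dirichlet(αᵢ + nᵢ) = Dirichlet(14, 7, 26, 12, 10).
For a Dirichlet(a₁,…,a_K) with all aᵢ > 1, the mode has j-th component (aⱼ − 1)/(Σaᵢ − K).
Here Σaᵢ = 69 and K = 5, so p_1 = (14 − 1)/(69 − 5) = 13/64 ≈ 0.203.

MAP estimate: 0.203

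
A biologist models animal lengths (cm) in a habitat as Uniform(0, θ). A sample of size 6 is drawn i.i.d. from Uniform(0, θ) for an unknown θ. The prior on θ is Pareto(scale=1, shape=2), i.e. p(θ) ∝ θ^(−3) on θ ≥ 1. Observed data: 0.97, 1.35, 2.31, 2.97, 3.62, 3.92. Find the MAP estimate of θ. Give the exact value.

θ̂_MAP = 3.92

The Uniform(0, θ) likelihood is θ^(−n) for θ ≥ max(xᵢ), zero otherwise. Here max(xᵢ) = 3.92.
Posterior ∝ θ^(−3) · θ^(−6) = θ^(−9) on θ ≥ max(1, 3.92) = 3.92.
This density is strictly decreasing in θ, so the posterior mode lies at the lower boundary of the support.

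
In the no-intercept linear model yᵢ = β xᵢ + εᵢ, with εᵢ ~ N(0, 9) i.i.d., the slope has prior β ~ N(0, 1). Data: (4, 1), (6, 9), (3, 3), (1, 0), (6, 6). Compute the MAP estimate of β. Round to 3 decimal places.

log p(β | y) = −Σ(yᵢ − βxᵢ)²/(2·9) − β²/(2·1) + const.
Setting the derivative to zero: Σxᵢ(yᵢ − βxᵢ)/9 − β/1 = 0, so β = Σxᵢyᵢ / (Σxᵢ² + σ²/τ²).
Σxᵢyᵢ = 4·1 + 6·9 + 3·3 + 1·0 + 6·6 = 103; Σxᵢ² = 98; σ²/τ² = 9.
β̂_MAP = 103 / (98 + 9) = 103/107 ≈ 0.963.

β̂_MAP = 0.963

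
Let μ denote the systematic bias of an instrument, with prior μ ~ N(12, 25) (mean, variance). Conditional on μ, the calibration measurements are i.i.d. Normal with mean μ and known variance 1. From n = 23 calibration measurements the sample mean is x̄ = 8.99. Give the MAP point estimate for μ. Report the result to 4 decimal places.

n = 23, x̄ = 8.99.
For a Normal prior and Normal likelihood with known variance, the posterior is Normal; its mode equals its mean, the precision-weighted average.
Prior precision 1/σ₀² = 1/25 = 0.04; data precision n/σ² = 23/1 = 23.
μ̂ = (0.04·12 + 23·8.99) / (0.04 + 23) = 207.25/23.04 = 20725/2304 ≈ 8.9952.

μ̂_MAP = 8.9952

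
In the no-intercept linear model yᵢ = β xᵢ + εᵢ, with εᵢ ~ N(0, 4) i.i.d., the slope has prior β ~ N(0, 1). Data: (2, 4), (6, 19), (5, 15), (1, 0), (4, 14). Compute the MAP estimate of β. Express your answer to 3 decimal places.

β̂_MAP = 2.942

log p(β | y) = −Σ(yᵢ − βxᵢ)²/(2·4) − β²/(2·1) + const.
Setting the derivative to zero: Σxᵢ(yᵢ − βxᵢ)/4 − β/1 = 0, so β = Σxᵢyᵢ / (Σxᵢ² + σ²/τ²).
Σxᵢyᵢ = 2·4 + 6·19 + 5·15 + 1·0 + 4·14 = 253; Σxᵢ² = 82; σ²/τ² = 4.
β̂_MAP = 253 / (82 + 4) = 253/86 ≈ 2.942.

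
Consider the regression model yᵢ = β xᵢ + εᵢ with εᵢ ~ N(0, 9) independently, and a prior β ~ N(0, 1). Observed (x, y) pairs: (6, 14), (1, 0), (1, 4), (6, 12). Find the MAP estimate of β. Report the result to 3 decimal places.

log p(β | y) = −Σ(yᵢ − βxᵢ)²/(2·9) − β²/(2·1) + const.
Setting the derivative to zero: Σxᵢ(yᵢ − βxᵢ)/9 − β/1 = 0, so β = Σxᵢyᵢ / (Σxᵢ² + σ²/τ²).
Σxᵢyᵢ = 6·14 + 1·0 + 1·4 + 6·12 = 160; Σxᵢ² = 74; σ²/τ² = 9.
β̂_MAP = 160 / (74 + 9) = 160/83 ≈ 1.928.

β̂_MAP = 1.928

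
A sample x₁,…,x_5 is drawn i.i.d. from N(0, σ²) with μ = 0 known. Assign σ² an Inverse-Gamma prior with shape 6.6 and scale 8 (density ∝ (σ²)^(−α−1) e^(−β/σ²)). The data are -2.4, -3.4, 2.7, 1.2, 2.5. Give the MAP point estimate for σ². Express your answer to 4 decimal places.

σ̂²_MAP = 2.3911

Sum of squared deviations about the known mean: SS = (-2.4−0)² + (-3.4−0)² + (2.7−0)² + (1.2−0)² + (2.5−0)² = 32.3.
The Normal likelihood contributes (σ²)^(−n/2) exp(−SS/(2σ²)), so the posterior is Inverse-Gamma(α + n/2, β + SS/2) = Inverse-Gamma(9.1, 24.15).
The mode of Inverse-Gamma(a, b) is b/(a+1) = 24.15/10.1 ≈ 2.3911.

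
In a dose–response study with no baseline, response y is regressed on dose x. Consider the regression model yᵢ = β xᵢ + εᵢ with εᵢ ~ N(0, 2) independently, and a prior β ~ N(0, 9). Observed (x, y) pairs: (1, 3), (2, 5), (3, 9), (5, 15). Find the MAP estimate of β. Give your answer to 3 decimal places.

β̂_MAP = 2.932

log p(β | y) = −Σ(yᵢ − βxᵢ)²/(2·2) − β²/(2·9) + const.
Setting the derivative to zero: Σxᵢ(yᵢ − βxᵢ)/2 − β/9 = 0, so β = Σxᵢyᵢ / (Σxᵢ² + σ²/τ²).
Σxᵢyᵢ = 1·3 + 2·5 + 3·9 + 5·15 = 115; Σxᵢ² = 39; σ²/τ² = 2/9.
β̂_MAP = 115 / (39 + 2/9) = 115/(353/9) = 1035/353 ≈ 2.932.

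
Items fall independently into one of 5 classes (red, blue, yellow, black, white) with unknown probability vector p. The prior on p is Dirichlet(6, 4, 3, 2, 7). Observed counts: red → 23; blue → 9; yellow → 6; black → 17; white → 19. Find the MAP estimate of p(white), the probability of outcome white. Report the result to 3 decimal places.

MAP estimate of p(white) = 0.275

The posterior is Dirichlet(αᵢ + nᵢ) = Dirichlet(29, 13, 9, 19, 26).
For a Dirichlet(a₁,…,a_K) with all aᵢ > 1, the mode has j-th component (aⱼ − 1)/(Σaᵢ − K).
Here Σaᵢ = 96 and K = 5, so p(white) = (26 − 1)/(96 − 5) = 25/91 ≈ 0.275.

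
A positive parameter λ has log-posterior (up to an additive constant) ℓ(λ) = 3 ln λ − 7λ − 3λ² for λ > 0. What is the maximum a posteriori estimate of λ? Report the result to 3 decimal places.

ℓ'(λ) = 3/λ − 7 − 6λ. Setting this to zero and multiplying by λ: 6λ² + 7λ − 3 = 0.
λ = (−7 + √(7² + 4·6·3)) / (2·6) = (−7 + √121) / 12 = (−7 + 11)/12 = 1/3.
ℓ''(λ) = −3/λ² − 6 < 0, confirming a maximum.

λ̂_MAP = 0.333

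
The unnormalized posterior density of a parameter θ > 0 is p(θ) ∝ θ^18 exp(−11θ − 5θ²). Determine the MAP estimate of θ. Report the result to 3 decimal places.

ℓ'(θ) = 18/θ − 11 − 10θ. Setting this to zero and multiplying by θ: 10θ² + 11θ − 18 = 0.
θ = (−11 + √(11² + 4·10·18)) / (2·10) = (−11 + √841) / 20 = (−11 + 29)/20 = 9/10.
ℓ''(θ) = −18/θ² − 10 < 0, confirming a maximum.

θ̂_MAP = 0.900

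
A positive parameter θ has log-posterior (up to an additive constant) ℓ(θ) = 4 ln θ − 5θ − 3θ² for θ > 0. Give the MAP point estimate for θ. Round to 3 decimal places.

ℓ'(θ) = 4/θ − 5 − 6θ. Setting this to zero and multiplying by θ: 6θ² + 5θ − 4 = 0.
θ = (−5 + √(5² + 4·6·4)) / (2·6) = (−5 + √121) / 12 = (−5 + 11)/12 = 1/2.
ℓ''(θ) = −4/θ² − 6 < 0, confirming a maximum.

θ̂_MAP = 0.500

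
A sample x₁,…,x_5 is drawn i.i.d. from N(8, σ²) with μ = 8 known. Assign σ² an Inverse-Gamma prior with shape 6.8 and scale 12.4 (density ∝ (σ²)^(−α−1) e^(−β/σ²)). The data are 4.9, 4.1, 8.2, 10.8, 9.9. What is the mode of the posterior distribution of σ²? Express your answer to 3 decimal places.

σ̂²_MAP = 2.967

Sum of squared deviations about the known mean: SS = (4.9−8)² + (4.1−8)² + (8.2−8)² + (10.8−8)² + (9.9−8)² = 36.31.
The Normal likelihood contributes (σ²)^(−n/2) exp(−SS/(2σ²)), so the posterior is Inverse-Gamma(α + n/2, β + SS/2) = Inverse-Gamma(9.3, 30.555).
The mode of Inverse-Gamma(a, b) is b/(a+1) = 30.555/10.3 ≈ 2.967.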